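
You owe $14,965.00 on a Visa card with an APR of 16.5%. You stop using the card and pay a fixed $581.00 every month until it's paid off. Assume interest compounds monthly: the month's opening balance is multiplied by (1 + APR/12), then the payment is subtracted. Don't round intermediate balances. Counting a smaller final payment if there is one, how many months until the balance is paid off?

Monthly rate r = 16.5%/12 = 1.375% = 0.01375.
Recurrence: B ← B·(1+r) − $581.00.
Month 1: interest $205.77; balance after payment $14,589.77.
Month 2: interest $200.61; balance after payment $14,209.38.
Closed form: n = −ln(1 − rB₀/P)/ln(1+r) = −ln(0.64584)/ln(1.01375) ≈ 32.015, so the balance reaches zero during payment 33.

33 months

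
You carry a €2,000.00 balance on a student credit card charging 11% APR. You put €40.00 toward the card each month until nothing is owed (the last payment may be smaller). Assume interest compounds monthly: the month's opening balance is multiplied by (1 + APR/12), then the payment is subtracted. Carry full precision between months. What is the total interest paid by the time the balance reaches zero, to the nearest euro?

Monthly rate r = 11%/12 = 0.916667% = 0.00916667.
Payoff takes n = ⌈−ln(1 − rB₀/P)/ln(1+r)⌉ = ⌈67.190⌉ = 68 payments; the last is €7.64.
Total paid = 67·€40.00 + €7.64 = €2,687.64.
Total interest = total paid − principal = €2,687.64 − €2,000.00 = €687.64.

€688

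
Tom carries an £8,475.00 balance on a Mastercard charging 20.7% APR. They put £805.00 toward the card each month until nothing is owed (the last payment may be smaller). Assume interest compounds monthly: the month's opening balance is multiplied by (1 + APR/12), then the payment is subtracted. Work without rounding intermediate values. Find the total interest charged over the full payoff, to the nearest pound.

£959

Monthly rate r = 20.7%/12 = 1.725% = 0.01725.
Payoff takes n = ⌈−ln(1 − rB₀/P)/ln(1+r)⌉ = ⌈11.718⌉ = 12 payments; the last is £579.43.
Total paid = 11·£805.00 + £579.43 = £9,434.43.
Total interest = total paid − principal = £9,434.43 − £8,475.00 = £959.43.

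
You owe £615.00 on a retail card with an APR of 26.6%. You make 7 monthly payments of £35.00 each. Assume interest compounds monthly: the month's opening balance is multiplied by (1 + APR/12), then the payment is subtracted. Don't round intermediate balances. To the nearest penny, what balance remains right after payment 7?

Monthly rate r = 26.6%/12 = 2.21667% = 0.0221667.
Each month: B ← B·(1+r) − £35.00.
Month 1: interest £13.63; balance after payment £593.63.
Month 2: interest £13.16; balance after payment £571.79.
Month 3: interest £12.67; balance after payment £549.47.
Month 4: interest £12.18; balance after payment £526.65.
Month 5: interest £11.67; balance after payment £503.32.
Month 6: interest £11.16; balance after payment £479.48.
Month 7: interest £10.63; balance after payment £455.11.

£455.11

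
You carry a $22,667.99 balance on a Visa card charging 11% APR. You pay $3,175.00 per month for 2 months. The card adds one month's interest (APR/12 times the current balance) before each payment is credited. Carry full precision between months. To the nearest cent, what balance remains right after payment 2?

$16,706.37

Monthly rate r = 11%/12 = 0.916667% = 0.00916667.
Each month: B ← B·(1+r) − $3,175.00.
Month 1: interest $207.79; balance after payment $19,700.78.
Month 2: interest $180.59; balance after payment $16,706.37.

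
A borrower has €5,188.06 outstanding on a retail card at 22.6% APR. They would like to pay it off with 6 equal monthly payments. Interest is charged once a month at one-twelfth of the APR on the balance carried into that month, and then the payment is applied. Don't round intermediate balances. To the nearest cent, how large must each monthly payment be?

Monthly rate r = 22.6%/12 = 1.88333% = 0.0188333.
Level-payment amortization: P = B₀·r / (1 − (1+r)^(−n)) = 5188.06·0.0188333 / (1 − 1.01883^(−6)).
Denominator 1 − (1+r)^(−6) = 0.105910226.
P = 97.7085 / 0.105910226 ≈ 922.56.

€922.56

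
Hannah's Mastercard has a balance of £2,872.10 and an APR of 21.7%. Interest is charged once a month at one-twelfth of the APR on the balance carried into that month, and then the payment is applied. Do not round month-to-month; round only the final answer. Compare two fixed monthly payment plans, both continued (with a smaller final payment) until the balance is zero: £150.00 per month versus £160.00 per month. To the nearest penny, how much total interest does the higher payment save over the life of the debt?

£53.72

Monthly rate r = 21.7%/12 = 1.80833% = 0.0180833.
At £150.00/mo: n = ⌈−ln(1 − rB₀/P)/ln(1+r)⌉ = 24 payments (last £107.62); total interest = total paid − £2,872.10 = £685.52.
At £160.00/mo: 22 payments (last £143.90); total interest £631.80.
Interest saved = £685.52 − £631.80 = £53.72.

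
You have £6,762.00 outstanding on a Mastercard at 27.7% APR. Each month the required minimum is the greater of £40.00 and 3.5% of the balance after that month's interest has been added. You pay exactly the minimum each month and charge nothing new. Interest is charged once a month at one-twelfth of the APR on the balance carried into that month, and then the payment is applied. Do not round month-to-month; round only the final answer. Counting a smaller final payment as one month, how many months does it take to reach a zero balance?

Monthly rate r = 27.7%/12 = 2.30833% = 0.0230833.
While 3.5% of the post-interest balance exceeds £40.00, each month B ← (B·(1+r))·(1 − 0.035), i.e. B shrinks by the factor (1+r)·0.965 = 0.98728.
This holds for months 1–141. Entering month 142 the balance is £1,111.42; 3.5% of the post-interest balance is now below £40.00, so the flat £40.00 minimum applies from here.
From month 142 a fixed £40.00 at rate r clears £1,111.42 in 45 more payments. Total: 141 + 45 = 186 months.

186 months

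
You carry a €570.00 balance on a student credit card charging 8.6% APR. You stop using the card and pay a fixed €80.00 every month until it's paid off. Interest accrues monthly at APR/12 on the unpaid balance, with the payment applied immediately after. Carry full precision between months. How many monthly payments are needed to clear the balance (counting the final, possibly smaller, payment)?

8 payments

Monthly rate r = 8.6%/12 = 0.716667% = 0.00716667.
Recurrence: B ← B·(1+r) − €80.00.
Month 1: interest €4.08; balance after payment €494.09.
Month 2: interest €3.54; balance after payment €417.63.
Closed form: n = −ln(1 − rB₀/P)/ln(1+r) = −ln(0.94894)/ln(1.00717) ≈ 7.340, so the balance reaches zero during payment 8.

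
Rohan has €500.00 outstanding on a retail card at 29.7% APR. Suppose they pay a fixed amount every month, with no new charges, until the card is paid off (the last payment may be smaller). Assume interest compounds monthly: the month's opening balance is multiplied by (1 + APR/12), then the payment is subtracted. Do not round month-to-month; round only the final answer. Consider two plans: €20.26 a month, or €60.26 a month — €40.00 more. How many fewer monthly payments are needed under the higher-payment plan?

29 fewer payments

Monthly rate r = 29.7%/12 = 2.475% = 0.02475.
At €20.26/mo: n = ⌈−ln(1 − rB₀/P)/ln(1+r)⌉ = 39 payments (last €12.19); total interest = total paid − €500.00 = €282.07.
At €60.26/mo: 10 payments (last €24.40); total interest €66.74.
Payments saved = 39 − 10 = 29.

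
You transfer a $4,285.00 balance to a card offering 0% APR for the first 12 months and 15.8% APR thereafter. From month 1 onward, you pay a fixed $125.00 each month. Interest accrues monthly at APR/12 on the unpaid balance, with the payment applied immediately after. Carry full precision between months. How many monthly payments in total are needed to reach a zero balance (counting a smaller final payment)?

Promo months 1–12 at r₀ = 0%/12 = 0; months 13+ at r₁ = 15.8%/12 = 0.0131667.
After month 12 (no interest yet): B = $4,285.00 − 12·$125.00 = $2,785.00.
Then at r₁ with $125.00/mo: n₂ = −ln(1 − r₁·B/P)/ln(1+r₁) ≈ 26.54 → 27 more payments.

39 months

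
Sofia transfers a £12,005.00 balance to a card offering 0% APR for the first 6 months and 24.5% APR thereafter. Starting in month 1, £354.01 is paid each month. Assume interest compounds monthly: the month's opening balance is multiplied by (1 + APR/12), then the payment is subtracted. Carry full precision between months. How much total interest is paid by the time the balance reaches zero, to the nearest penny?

Promo months 1–6 at r₀ = 0%/12 = 0; months 7+ at r₁ = 24.5%/12 = 0.0204167.
After month 6 (no interest yet): B = £12,005.00 − 6·£354.01 = £9,880.94.
Then at r₁ with £354.01/mo: n₂ = −ln(1 − r₁·B/P)/ln(1+r₁) ≈ 41.74 → 42 more payments.
Total paid = 47·£354.01 + £263.24 = £16,901.71; interest = £16,901.71 − £12,005.00 = £4,896.71.

£4,896.71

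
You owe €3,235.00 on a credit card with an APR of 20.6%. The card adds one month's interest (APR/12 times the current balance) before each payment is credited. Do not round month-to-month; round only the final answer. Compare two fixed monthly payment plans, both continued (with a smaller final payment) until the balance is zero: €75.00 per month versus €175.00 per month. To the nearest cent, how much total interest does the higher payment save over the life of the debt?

€2,018.13

Monthly rate r = 20.6%/12 = 1.71667% = 0.0171667.
At €75.00/mo: n = ⌈−ln(1 − rB₀/P)/ln(1+r)⌉ = 80 payments (last €18.49); total interest = total paid − €3,235.00 = €2,708.49.
At €175.00/mo: 23 payments (last €75.36); total interest €690.36.
Interest saved = €2,708.49 − €690.36 = €2,018.13.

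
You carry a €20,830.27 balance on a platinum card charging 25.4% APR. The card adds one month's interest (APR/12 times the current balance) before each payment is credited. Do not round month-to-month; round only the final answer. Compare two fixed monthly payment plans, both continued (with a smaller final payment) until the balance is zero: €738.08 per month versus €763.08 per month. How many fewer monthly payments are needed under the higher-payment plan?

2 fewer payments

Monthly rate r = 25.4%/12 = 2.11667% = 0.0211667.
At €738.08/mo: n = ⌈−ln(1 − rB₀/P)/ln(1+r)⌉ = 44 payments (last €321.55); total interest = total paid − €20,830.27 = €11,228.72.
At €763.08/mo: 42 payments (last €128.59); total interest €10,584.60.
Payments saved = 44 − 42 = 2.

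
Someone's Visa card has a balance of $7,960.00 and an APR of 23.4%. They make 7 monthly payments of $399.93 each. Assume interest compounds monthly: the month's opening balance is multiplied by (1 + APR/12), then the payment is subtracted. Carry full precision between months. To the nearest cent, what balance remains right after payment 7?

$6,143.50

Monthly rate r = 23.4%/12 = 1.95% = 0.0195.
Each month: B ← B·(1+r) − $399.93.
Month 1: interest $155.22; balance after payment $7,715.29.
Month 2: interest $150.45; balance after payment $7,465.81.
Month 3: interest $145.58; balance after payment $7,211.46.
Month 4: interest $140.62; balance after payment $6,952.15.
Month 5: interest $135.57; balance after payment $6,687.79.
Month 6: interest $130.41; balance after payment $6,418.27.
Month 7: interest $125.16; balance after payment $6,143.50.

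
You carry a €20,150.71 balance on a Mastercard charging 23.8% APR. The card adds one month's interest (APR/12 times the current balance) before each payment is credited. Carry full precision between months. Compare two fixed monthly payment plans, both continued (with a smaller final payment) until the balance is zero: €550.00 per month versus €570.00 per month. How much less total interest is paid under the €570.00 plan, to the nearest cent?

Monthly rate r = 23.8%/12 = 1.98333% = 0.0198333.
At €550.00/mo: n = ⌈−ln(1 − rB₀/P)/ln(1+r)⌉ = 67 payments (last €22.68); total interest = total paid − €20,150.71 = €16,171.97.
At €570.00/mo: 62 payments (last €286.49); total interest €14,905.78.
Interest saved = €16,171.97 − €14,905.78 = €1,266.19.

€1,266.19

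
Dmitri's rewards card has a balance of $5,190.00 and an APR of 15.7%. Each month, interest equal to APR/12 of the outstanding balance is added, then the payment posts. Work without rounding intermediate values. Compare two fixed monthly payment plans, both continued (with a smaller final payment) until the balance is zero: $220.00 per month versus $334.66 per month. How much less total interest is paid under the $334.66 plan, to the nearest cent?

Monthly rate r = 15.7%/12 = 1.30833% = 0.0130833.
At $220.00/mo: n = ⌈−ln(1 − rB₀/P)/ln(1+r)⌉ = 29 payments (last $87.48); total interest = total paid − $5,190.00 = $1,057.48.
At $334.66/mo: 18 payments (last $149.89); total interest $649.11.
Interest saved = $1,057.48 − $649.11 = $408.37.

$408.37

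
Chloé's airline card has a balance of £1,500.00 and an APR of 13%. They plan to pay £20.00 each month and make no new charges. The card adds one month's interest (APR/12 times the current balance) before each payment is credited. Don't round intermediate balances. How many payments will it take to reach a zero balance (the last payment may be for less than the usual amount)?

156 months

Monthly rate r = 13%/12 = 1.08333% = 0.0108333.
Recurrence: B ← B·(1+r) − £20.00.
Month 1: interest £16.25; balance after payment £1,496.25.
Month 2: interest £16.21; balance after payment £1,492.46.
Closed form: n = −ln(1 − rB₀/P)/ln(1+r) = −ln(0.1875)/ln(1.01083) ≈ 155.356, so the balance reaches zero during payment 156.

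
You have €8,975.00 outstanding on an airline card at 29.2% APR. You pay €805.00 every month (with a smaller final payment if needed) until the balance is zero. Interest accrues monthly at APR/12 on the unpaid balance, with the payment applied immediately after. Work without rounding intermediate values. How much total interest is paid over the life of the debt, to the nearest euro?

Monthly rate r = 29.2%/12 = 2.43333% = 0.0243333.
Payoff takes n = ⌈−ln(1 − rB₀/P)/ln(1+r)⌉ = ⌈13.164⌉ = 14 payments; the last is €133.22.
Total paid = 13·€805.00 + €133.22 = €10,598.22.
Total interest = total paid − principal = €10,598.22 − €8,975.00 = €1,623.22.

€1,623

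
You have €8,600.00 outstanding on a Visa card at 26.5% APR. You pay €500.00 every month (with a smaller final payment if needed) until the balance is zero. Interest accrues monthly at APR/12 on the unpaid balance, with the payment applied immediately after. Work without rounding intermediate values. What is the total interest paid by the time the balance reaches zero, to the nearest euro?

€2,337

Monthly rate r = 26.5%/12 = 2.20833% = 0.0220833.
Payoff takes n = ⌈−ln(1 − rB₀/P)/ln(1+r)⌉ = ⌈21.873⌉ = 22 payments; the last is €436.98.
Total paid = 21·€500.00 + €436.98 = €10,936.98.
Total interest = total paid − principal = €10,936.98 − €8,600.00 = €2,336.98.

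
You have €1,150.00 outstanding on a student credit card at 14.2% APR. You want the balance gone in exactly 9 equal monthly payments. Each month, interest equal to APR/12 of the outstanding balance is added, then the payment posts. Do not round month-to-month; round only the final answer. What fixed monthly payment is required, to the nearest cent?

€135.46

Monthly rate r = 14.2%/12 = 1.18333% = 0.0118333.
Level-payment amortization: P = B₀·r / (1 − (1+r)^(−n)) = 1150.00·0.0118333 / (1 − 1.01183^(−9)).
Denominator 1 − (1+r)^(−9) = 0.100462739.
P = 13.6083 / 0.100462739 ≈ 135.46.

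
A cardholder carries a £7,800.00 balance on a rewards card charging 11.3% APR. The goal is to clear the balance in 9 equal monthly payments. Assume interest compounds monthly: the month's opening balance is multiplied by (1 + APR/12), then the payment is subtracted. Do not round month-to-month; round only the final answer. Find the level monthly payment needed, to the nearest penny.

Monthly rate r = 11.3%/12 = 0.941667% = 0.00941667.
Level-payment amortization: P = B₀·r / (1 − (1+r)^(−n)) = 7800.00·0.00941667 / (1 − 1.00942^(−9)).
Denominator 1 − (1+r)^(−9) = 0.0808936652.
P = 73.45 / 0.0808936652 ≈ 907.98.

£907.98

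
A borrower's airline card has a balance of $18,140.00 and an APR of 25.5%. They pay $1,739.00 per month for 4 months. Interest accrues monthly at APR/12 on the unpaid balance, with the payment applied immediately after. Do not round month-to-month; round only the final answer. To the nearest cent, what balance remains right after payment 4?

$12,550.87

Monthly rate r = 25.5%/12 = 2.125% = 0.02125.
Each month: B ← B·(1+r) − $1,739.00.
Month 1: interest $385.48; balance after payment $16,786.47.
Month 2: interest $356.71; balance after payment $15,404.19.
Month 3: interest $327.34; balance after payment $13,992.53.
Month 4: interest $297.34; balance after payment $12,550.87.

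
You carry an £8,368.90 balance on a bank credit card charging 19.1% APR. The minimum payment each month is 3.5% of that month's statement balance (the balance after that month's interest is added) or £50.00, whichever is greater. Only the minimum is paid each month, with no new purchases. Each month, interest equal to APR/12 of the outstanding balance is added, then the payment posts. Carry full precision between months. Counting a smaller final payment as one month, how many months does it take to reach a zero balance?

128 months

Monthly rate r = 19.1%/12 = 1.59167% = 0.0159167.
While 3.5% of the post-interest balance exceeds £50.00, each month B ← (B·(1+r))·(1 − 0.035), i.e. B shrinks by the factor (1+r)·0.965 = 0.98036.
This holds for months 1–90. Entering month 91 the balance is £1,403.96; 3.5% of the post-interest balance is now below £50.00, so the flat £50.00 minimum applies from here.
From month 91 a fixed £50.00 at rate r clears £1,403.96 in 38 more payments. Total: 90 + 38 = 128 months.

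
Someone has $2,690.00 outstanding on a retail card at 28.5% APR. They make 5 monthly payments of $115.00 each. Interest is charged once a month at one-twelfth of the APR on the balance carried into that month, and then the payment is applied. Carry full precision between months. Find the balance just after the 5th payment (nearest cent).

Monthly rate r = 28.5%/12 = 2.375% = 0.02375.
Each month: B ← B·(1+r) − $115.00.
Month 1: interest $63.89; balance after payment $2,638.89.
Month 2: interest $62.67; balance after payment $2,586.56.
Month 3: interest $61.43; balance after payment $2,532.99.
Month 4: interest $60.16; balance after payment $2,478.15.
Month 5: interest $58.86; balance after payment $2,422.01.

$2,422.01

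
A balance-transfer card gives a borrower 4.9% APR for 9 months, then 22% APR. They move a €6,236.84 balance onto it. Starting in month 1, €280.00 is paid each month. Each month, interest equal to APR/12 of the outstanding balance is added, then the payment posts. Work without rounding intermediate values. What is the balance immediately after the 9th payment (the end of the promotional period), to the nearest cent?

€3,908.27

Promo months 1–9 at r₀ = 4.9%/12 = 0.00408333; months 10+ at r₁ = 22%/12 = 0.0183333.
After month 9: iterate B ← B·(1+r₀) − €280.00 for 9 months → €3,908.27.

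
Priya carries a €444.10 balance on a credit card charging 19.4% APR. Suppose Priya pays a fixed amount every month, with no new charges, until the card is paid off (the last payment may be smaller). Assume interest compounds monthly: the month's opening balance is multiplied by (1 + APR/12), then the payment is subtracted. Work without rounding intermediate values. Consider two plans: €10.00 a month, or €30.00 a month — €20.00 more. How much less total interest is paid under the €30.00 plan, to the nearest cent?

Monthly rate r = 19.4%/12 = 1.61667% = 0.0161667.
At €10.00/mo: n = ⌈−ln(1 − rB₀/P)/ln(1+r)⌉ = 79 payments (last €9.23); total interest = total paid − €444.10 = €345.13.
At €30.00/mo: 18 payments (last €1.71); total interest €67.61.
Interest saved = €345.13 − €67.61 = €277.52.

€277.52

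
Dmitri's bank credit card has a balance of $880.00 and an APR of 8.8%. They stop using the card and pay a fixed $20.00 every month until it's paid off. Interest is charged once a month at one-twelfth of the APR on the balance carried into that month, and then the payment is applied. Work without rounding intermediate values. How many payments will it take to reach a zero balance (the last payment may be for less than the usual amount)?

54 months

Monthly rate r = 8.8%/12 = 0.733333% = 0.00733333.
Recurrence: B ← B·(1+r) − $20.00.
Month 1: interest $6.45; balance after payment $866.45.
Month 2: interest $6.35; balance after payment $852.81.
Closed form: n = −ln(1 − rB₀/P)/ln(1+r) = −ln(0.67733)/ln(1.00733) ≈ 53.321, so the balance reaches zero during payment 54.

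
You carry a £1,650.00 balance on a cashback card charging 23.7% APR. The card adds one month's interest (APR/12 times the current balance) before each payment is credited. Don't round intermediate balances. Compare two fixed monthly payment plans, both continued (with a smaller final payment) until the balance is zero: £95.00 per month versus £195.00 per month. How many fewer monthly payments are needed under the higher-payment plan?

12 fewer payments

Monthly rate r = 23.7%/12 = 1.975% = 0.01975.
At £95.00/mo: n = ⌈−ln(1 − rB₀/P)/ln(1+r)⌉ = 22 payments (last £45.91); total interest = total paid − £1,650.00 = £390.91.
At £195.00/mo: 10 payments (last £68.66); total interest £173.66.
Payments saved = 22 − 10 = 12.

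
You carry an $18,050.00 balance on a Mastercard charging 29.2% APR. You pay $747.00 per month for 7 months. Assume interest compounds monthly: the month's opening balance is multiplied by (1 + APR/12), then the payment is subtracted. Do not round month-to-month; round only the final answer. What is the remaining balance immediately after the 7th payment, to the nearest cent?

$15,731.70

Monthly rate r = 29.2%/12 = 2.43333% = 0.0243333.
Each month: B ← B·(1+r) − $747.00.
Month 1: interest $439.22; balance after payment $17,742.22.
Month 2: interest $431.73; balance after payment $17,426.94.
Month 3: interest $424.06; balance after payment $17,104.00.
Month 4: interest $416.20; balance after payment $16,773.20.
Month 5: interest $408.15; balance after payment $16,434.34.
Month 6: interest $399.90; balance after payment $16,087.25.
Month 7: interest $391.46; balance after payment $15,731.70.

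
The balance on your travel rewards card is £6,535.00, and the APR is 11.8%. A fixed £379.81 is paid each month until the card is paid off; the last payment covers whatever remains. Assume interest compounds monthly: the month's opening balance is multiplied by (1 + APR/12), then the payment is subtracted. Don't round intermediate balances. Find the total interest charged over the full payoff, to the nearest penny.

£659.60

Monthly rate r = 11.8%/12 = 0.983333% = 0.00983333.
Payoff takes n = ⌈−ln(1 − rB₀/P)/ln(1+r)⌉ = ⌈18.942⌉ = 19 payments; the last is £358.02.
Total paid = 18·£379.81 + £358.02 = £7,194.60.
Total interest = total paid − principal = £7,194.60 − £6,535.00 = £659.60.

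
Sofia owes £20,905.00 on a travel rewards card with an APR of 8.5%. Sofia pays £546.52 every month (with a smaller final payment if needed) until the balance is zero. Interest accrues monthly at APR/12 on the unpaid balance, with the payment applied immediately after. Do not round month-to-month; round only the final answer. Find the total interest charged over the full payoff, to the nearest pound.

£3,563

Monthly rate r = 8.5%/12 = 0.708333% = 0.00708333.
Payoff takes n = ⌈−ln(1 − rB₀/P)/ln(1+r)⌉ = ⌈44.771⌉ = 45 payments; the last is £421.45.
Total paid = 44·£546.52 + £421.45 = £24,468.33.
Total interest = total paid − principal = £24,468.33 − £20,905.00 = £3,563.33.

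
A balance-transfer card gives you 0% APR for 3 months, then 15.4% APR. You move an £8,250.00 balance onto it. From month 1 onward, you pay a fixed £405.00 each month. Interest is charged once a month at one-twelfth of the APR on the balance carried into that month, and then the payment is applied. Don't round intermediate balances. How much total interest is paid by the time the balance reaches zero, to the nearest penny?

£975.82

Promo months 1–3 at r₀ = 0%/12 = 0; months 4+ at r₁ = 15.4%/12 = 0.0128333.
After month 3 (no interest yet): B = £8,250.00 − 3·£405.00 = £7,035.00.
Then at r₁ with £405.00/mo: n₂ = −ln(1 − r₁·B/P)/ln(1+r₁) ≈ 19.78 → 20 more payments.
Total paid = 22·£405.00 + £315.82 = £9,225.82; interest = £9,225.82 − £8,250.00 = £975.82.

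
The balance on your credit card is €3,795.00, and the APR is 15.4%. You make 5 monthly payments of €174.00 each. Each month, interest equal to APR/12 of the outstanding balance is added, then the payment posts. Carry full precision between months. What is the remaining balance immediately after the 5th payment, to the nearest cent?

€3,152.22

Monthly rate r = 15.4%/12 = 1.28333% = 0.0128333.
Each month: B ← B·(1+r) − €174.00.
Month 1: interest €48.70; balance after payment €3,669.70.
Month 2: interest €47.09; balance after payment €3,542.80.
Month 3: interest €45.47; balance after payment €3,414.26.
Month 4: interest €43.82; balance after payment €3,284.08.
Month 5: interest €42.15; balance after payment €3,152.22.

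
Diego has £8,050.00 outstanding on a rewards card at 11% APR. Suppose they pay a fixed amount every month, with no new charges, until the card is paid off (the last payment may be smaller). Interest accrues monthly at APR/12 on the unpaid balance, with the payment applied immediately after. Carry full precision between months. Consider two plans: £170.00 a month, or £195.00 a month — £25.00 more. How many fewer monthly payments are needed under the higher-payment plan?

10 fewer payments

Monthly rate r = 11%/12 = 0.916667% = 0.00916667.
At £170.00/mo: n = ⌈−ln(1 − rB₀/P)/ln(1+r)⌉ = 63 payments (last £66.10); total interest = total paid − £8,050.00 = £2,556.10.
At £195.00/mo: 53 payments (last £21.32); total interest £2,111.32.
Payments saved = 63 − 53 = 10.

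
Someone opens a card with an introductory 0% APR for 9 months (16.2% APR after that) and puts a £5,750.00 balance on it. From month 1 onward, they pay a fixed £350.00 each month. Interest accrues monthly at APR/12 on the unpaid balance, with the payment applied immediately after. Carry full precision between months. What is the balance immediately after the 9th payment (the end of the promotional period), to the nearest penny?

£2,600.00

Promo months 1–9 at r₀ = 0%/12 = 0; months 10+ at r₁ = 16.2%/12 = 0.0135.
After month 9 (no interest yet): B = £5,750.00 − 9·£350.00 = £2,600.00.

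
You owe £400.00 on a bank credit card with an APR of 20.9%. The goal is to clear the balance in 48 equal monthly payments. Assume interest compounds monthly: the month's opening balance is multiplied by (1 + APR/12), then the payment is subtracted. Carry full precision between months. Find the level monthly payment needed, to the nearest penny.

Monthly rate r = 20.9%/12 = 1.74167% = 0.0174167.
Level-payment amortization: P = B₀·r / (1 − (1+r)^(−n)) = 400.00·0.0174167 / (1 − 1.01742^(−48)).
Denominator 1 − (1+r)^(−48) = 0.56342857.
P = 6.96667 / 0.56342857 ≈ 12.36.

£12.36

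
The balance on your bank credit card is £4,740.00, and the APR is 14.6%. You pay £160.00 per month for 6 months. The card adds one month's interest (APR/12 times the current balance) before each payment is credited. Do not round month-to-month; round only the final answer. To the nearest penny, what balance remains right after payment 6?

Monthly rate r = 14.6%/12 = 1.21667% = 0.0121667.
Each month: B ← B·(1+r) − £160.00.
Month 1: interest £57.67; balance after payment £4,637.67.
Month 2: interest £56.42; balance after payment £4,534.09.
Month 3: interest £55.16; balance after payment £4,429.26.
Month 4: interest £53.89; balance after payment £4,323.15.
Month 5: interest £52.60; balance after payment £4,215.75.
Month 6: interest £51.29; balance after payment £4,107.04.

£4,107.04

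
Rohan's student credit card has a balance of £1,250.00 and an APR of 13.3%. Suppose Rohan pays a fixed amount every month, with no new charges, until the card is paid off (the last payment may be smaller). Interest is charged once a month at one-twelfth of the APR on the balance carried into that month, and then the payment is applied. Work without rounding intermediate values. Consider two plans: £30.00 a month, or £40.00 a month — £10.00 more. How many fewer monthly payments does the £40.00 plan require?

Monthly rate r = 13.3%/12 = 1.10833% = 0.0110833.
At £30.00/mo: n = ⌈−ln(1 − rB₀/P)/ln(1+r)⌉ = 57 payments (last £6.24); total interest = total paid − £1,250.00 = £436.24.
At £40.00/mo: 39 payments (last £23.06); total interest £293.06.
Payments saved = 57 − 39 = 18.

18 fewer payments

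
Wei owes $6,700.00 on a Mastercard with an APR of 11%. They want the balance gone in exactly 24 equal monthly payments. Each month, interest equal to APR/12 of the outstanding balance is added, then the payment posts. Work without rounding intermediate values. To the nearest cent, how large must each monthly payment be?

$312.27

Monthly rate r = 11%/12 = 0.916667% = 0.00916667.
Level-payment amortization: P = B₀·r / (1 − (1+r)^(−n)) = 6700.00·0.00916667 / (1 − 1.00917^(−24)).
Denominator 1 − (1+r)^(−24) = 0.196676504.
P = 61.4167 / 0.196676504 ≈ 312.27.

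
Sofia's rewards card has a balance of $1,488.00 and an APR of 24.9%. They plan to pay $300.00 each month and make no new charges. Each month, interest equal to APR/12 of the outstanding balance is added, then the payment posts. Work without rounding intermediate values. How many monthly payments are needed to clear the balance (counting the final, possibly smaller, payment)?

6 payments

Monthly rate r = 24.9%/12 = 2.075% = 0.02075.
Recurrence: B ← B·(1+r) − $300.00.
Month 1: interest $30.88; balance after payment $1,218.88.
Month 2: interest $25.29; balance after payment $944.17.
Month 3: interest $19.59; balance after payment $663.76.
Month 4: interest $13.77; balance after payment $377.53.
Month 5: interest $7.83; balance after payment $85.37.
Month 6: interest $1.77; balance after payment $0.00.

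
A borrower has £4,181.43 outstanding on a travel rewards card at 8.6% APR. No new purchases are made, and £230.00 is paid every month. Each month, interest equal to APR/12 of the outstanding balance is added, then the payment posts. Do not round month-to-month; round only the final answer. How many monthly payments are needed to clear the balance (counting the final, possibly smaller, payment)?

Monthly rate r = 8.6%/12 = 0.716667% = 0.00716667.
Recurrence: B ← B·(1+r) − £230.00.
Month 1: interest £29.97; balance after payment £3,981.40.
Month 2: interest £28.53; balance after payment £3,779.93.
Closed form: n = −ln(1 − rB₀/P)/ln(1+r) = −ln(0.86971)/ln(1.00717) ≈ 19.548, so the balance reaches zero during payment 20.

20 months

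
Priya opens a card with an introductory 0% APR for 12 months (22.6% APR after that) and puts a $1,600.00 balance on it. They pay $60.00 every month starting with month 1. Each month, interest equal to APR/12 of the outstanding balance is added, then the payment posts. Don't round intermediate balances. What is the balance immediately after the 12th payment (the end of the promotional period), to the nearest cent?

Promo months 1–12 at r₀ = 0%/12 = 0; months 13+ at r₁ = 22.6%/12 = 0.0188333.
After month 12 (no interest yet): B = $1,600.00 − 12·$60.00 = $880.00.

$880.00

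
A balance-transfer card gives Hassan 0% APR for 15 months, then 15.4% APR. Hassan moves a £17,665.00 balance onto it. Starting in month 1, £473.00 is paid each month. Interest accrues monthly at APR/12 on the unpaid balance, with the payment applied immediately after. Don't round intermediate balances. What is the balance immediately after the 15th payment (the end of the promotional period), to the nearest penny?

£10,570.00

Promo months 1–15 at r₀ = 0%/12 = 0; months 16+ at r₁ = 15.4%/12 = 0.0128333.
After month 15 (no interest yet): B = £17,665.00 − 15·£473.00 = £10,570.00.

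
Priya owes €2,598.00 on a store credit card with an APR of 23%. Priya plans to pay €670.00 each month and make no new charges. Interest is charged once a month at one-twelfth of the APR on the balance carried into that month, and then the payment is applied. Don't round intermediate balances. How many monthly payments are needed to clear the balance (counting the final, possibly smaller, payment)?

5 months

Monthly rate r = 23%/12 = 1.91667% = 0.0191667.
Recurrence: B ← B·(1+r) − €670.00.
Month 1: interest €49.79; balance after payment €1,977.80.
Month 2: interest €37.91; balance after payment €1,345.70.
Month 3: interest €25.79; balance after payment €701.50.
Month 4: interest €13.45; balance after payment €44.94.
Month 5: interest €0.86; balance after payment €0.00.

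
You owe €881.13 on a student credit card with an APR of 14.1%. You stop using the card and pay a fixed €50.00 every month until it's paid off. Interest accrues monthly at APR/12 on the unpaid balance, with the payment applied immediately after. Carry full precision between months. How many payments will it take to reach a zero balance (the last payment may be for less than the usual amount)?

Monthly rate r = 14.1%/12 = 1.175% = 0.01175.
Recurrence: B ← B·(1+r) − €50.00.
Month 1: interest €10.35; balance after payment €841.48.
Month 2: interest €9.89; balance after payment €801.37.
Closed form: n = −ln(1 − rB₀/P)/ln(1+r) = −ln(0.79293)/ln(1.01175) ≈ 19.862, so the balance reaches zero during payment 20.

20 payments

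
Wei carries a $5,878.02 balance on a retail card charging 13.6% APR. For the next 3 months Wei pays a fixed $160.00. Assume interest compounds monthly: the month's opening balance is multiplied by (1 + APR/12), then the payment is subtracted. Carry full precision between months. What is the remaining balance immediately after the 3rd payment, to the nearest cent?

$5,594.69

Monthly rate r = 13.6%/12 = 1.13333% = 0.0113333.
Each month: B ← B·(1+r) − $160.00.
Month 1: interest $66.62; balance after payment $5,784.64.
Month 2: interest $65.56; balance after payment $5,690.20.
Month 3: interest $64.49; balance after payment $5,594.69.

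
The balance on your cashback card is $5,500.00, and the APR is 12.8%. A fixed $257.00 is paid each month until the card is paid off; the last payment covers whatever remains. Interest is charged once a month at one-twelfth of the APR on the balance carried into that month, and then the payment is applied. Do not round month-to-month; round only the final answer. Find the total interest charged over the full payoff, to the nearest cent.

$776.91

Monthly rate r = 12.8%/12 = 1.06667% = 0.0106667.
Payoff takes n = ⌈−ln(1 − rB₀/P)/ln(1+r)⌉ = ⌈24.422⌉ = 25 payments; the last is $108.91.
Total paid = 24·$257.00 + $108.91 = $6,276.91.
Total interest = total paid − principal = $6,276.91 − $5,500.00 = $776.91.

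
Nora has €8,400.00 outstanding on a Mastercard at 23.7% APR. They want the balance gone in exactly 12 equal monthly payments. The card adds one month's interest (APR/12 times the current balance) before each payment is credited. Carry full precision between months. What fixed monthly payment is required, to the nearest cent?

Monthly rate r = 23.7%/12 = 1.975% = 0.01975.
Level-payment amortization: P = B₀·r / (1 − (1+r)^(−n)) = 8400.00·0.01975 / (1 − 1.01975^(−12)).
Denominator 1 − (1+r)^(−12) = 0.209184028.
P = 165.9 / 0.209184028 ≈ 793.08.

€793.08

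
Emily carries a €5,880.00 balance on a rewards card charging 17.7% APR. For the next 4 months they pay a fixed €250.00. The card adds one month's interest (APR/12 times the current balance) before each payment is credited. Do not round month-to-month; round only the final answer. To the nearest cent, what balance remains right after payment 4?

€5,212.33

Monthly rate r = 17.7%/12 = 1.475% = 0.01475.
Each month: B ← B·(1+r) − €250.00.
Month 1: interest €86.73; balance after payment €5,716.73.
Month 2: interest €84.32; balance after payment €5,551.05.
Month 3: interest €81.88; balance after payment €5,382.93.
Month 4: interest €79.40; balance after payment €5,212.33.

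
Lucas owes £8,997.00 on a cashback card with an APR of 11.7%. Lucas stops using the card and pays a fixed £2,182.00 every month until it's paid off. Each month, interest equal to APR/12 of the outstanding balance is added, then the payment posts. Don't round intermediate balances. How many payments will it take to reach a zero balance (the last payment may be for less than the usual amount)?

5 payments

Monthly rate r = 11.7%/12 = 0.975% = 0.00975.
Recurrence: B ← B·(1+r) − £2,182.00.
Month 1: interest £87.72; balance after payment £6,902.72.
Month 2: interest £67.30; balance after payment £4,788.02.
Month 3: interest £46.68; balance after payment £2,652.71.
Month 4: interest £25.86; balance after payment £496.57.
Month 5: interest £4.84; balance after payment £0.00.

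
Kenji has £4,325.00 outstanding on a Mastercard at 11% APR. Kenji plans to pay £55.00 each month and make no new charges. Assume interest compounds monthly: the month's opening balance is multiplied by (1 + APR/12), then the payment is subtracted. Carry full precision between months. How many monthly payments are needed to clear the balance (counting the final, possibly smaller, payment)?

140 payments

Monthly rate r = 11%/12 = 0.916667% = 0.00916667.
Recurrence: B ← B·(1+r) − £55.00.
Month 1: interest £39.65; balance after payment £4,309.65.
Month 2: interest £39.51; balance after payment £4,294.15.
Closed form: n = −ln(1 − rB₀/P)/ln(1+r) = −ln(0.27917)/ln(1.00917) ≈ 139.831, so the balance reaches zero during payment 140.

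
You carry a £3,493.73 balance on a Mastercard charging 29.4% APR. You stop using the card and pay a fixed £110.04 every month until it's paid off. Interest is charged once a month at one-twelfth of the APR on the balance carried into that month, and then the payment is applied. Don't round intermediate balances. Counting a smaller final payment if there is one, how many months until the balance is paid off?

63 months

Monthly rate r = 29.4%/12 = 2.45% = 0.0245.
Recurrence: B ← B·(1+r) − £110.04.
Month 1: interest £85.60; balance after payment £3,469.29.
Month 2: interest £85.00; balance after payment £3,444.24.
Closed form: n = −ln(1 − rB₀/P)/ln(1+r) = −ln(0.22213)/ln(1.0245) ≈ 62.156, so the balance reaches zero during payment 63.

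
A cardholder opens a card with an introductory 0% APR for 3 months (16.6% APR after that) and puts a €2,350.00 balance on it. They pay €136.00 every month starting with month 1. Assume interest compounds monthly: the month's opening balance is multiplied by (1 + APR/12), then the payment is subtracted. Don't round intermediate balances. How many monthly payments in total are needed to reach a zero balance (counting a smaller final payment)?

Promo months 1–3 at r₀ = 0%/12 = 0; months 4+ at r₁ = 16.6%/12 = 0.0138333.
After month 3 (no interest yet): B = €2,350.00 − 3·€136.00 = €1,942.00.
Then at r₁ with €136.00/mo: n₂ = −ln(1 − r₁·B/P)/ln(1+r₁) ≈ 16.02 → 17 more payments.

20 months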